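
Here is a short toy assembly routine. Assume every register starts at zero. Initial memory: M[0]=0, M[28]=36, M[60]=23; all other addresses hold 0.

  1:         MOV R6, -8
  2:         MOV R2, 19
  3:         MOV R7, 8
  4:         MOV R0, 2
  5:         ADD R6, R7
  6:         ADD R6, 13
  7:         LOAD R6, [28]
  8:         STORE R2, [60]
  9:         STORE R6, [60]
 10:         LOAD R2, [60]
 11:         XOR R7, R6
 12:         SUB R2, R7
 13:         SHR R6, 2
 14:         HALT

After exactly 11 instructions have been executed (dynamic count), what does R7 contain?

after MOV R6, -8: R6=-8
after MOV R2, 19: R2=19
after MOV R7, 8: R7=8
after MOV R0, 2: R0=2
after ADD R6, R7: R6=(-8)+8=0
after ADD R6, 13: R6=0+13=13
after LOAD R6, [28]: R6=M[28]=36
STORE R2, [60] → M[60]=19
STORE R6, [60] → M[60]=36
after LOAD R2, [60]: R2=M[60]=36
after XOR R7, R6: R7=8^36=44
After step 11: R7 = 44.

44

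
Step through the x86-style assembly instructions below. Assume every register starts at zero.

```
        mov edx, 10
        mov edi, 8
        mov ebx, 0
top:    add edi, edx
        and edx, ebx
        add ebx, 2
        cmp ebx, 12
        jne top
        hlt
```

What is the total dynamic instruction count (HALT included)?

34

after mov edx, 10: edx=10
after mov edi, 8: edi=8
after mov ebx, 0: ebx=0
after add edi, edx: edi=8+10=18
after and edx, ebx: edx=10&0=0
after add ebx, 2: ebx=0+2=2
cmp ebx, 12  (cmp 2,12)
jne top: taken
after add edi, edx: edi=18+0=18
after and edx, ebx: edx=0&2=0
after add ebx, 2: ebx=2+2=4
cmp ebx, 12  (cmp 4,12)
jne top: taken
after add edi, edx: edi=18+0=18
after and edx, ebx: edx=0&4=0
after add ebx, 2: ebx=4+2=6
cmp ebx, 12  (cmp 6,12)
jne top: taken
after add edi, edx: edi=18+0=18
after and edx, ebx: edx=0&6=0
after add ebx, 2: ebx=6+2=8
cmp ebx, 12  (cmp 8,12)
jne top: taken
after add edi, edx: edi=18+0=18
after and edx, ebx: edx=0&8=0
after add ebx, 2: ebx=8+2=10
cmp ebx, 12  (cmp 10,12)
jne top: taken
after add edi, edx: edi=18+0=18
after and edx, ebx: edx=0&10=0
after add ebx, 2: ebx=10+2=12
cmp ebx, 12  (cmp 12,12)
jne top: not taken
halt.
Total executed instructions: 34.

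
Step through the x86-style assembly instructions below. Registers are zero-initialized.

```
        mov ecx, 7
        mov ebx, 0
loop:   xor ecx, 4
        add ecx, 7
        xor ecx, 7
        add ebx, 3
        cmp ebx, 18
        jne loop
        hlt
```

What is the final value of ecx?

55

after mov ecx, 7: ecx=7
after mov ebx, 0: ebx=0
after xor ecx, 4: ecx=7^4=3
after add ecx, 7: ecx=3+7=10
after xor ecx, 7: ecx=10^7=13
after add ebx, 3: ebx=0+3=3
cmp ebx, 18  (cmp 3,18)
jne loop: taken
after xor ecx, 4: ecx=13^4=9
after add ecx, 7: ecx=9+7=16
after xor ecx, 7: ecx=16^7=23
after add ebx, 3: ebx=3+3=6
cmp ebx, 18  (cmp 6,18)
jne loop: taken
after xor ecx, 4: ecx=23^4=19
after add ecx, 7: ecx=19+7=26
after xor ecx, 7: ecx=26^7=29
after add ebx, 3: ebx=6+3=9
cmp ebx, 18  (cmp 9,18)
jne loop: taken
after xor ecx, 4: ecx=29^4=25
after add ecx, 7: ecx=25+7=32
after xor ecx, 7: ecx=32^7=39
after add ebx, 3: ebx=9+3=12
cmp ebx, 18  (cmp 12,18)
jne loop: taken
after xor ecx, 4: ecx=39^4=35
after add ecx, 7: ecx=35+7=42
after xor ecx, 7: ecx=42^7=45
after add ebx, 3: ebx=12+3=15
cmp ebx, 18  (cmp 15,18)
jne loop: taken
after xor ecx, 4: ecx=45^4=41
after add ecx, 7: ecx=41+7=48
after xor ecx, 7: ecx=48^7=55
after add ebx, 3: ebx=15+3=18
cmp ebx, 18  (cmp 18,18)
jne loop: not taken
halt.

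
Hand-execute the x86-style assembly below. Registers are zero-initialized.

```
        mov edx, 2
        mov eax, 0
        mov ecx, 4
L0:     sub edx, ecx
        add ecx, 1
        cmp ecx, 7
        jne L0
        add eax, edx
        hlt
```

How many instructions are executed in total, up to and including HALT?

after mov edx, 2: edx=2
after mov eax, 0: eax=0
after mov ecx, 4: ecx=4
after sub edx, ecx: edx=2-4=-2
after add ecx, 1: ecx=4+1=5
cmp ecx, 7  (cmp 5,7)
jne L0: taken
after sub edx, ecx: edx=(-2)-5=-7
after add ecx, 1: ecx=5+1=6
cmp ecx, 7  (cmp 6,7)
jne L0: taken
after sub edx, ecx: edx=(-7)-6=-13
after add ecx, 1: ecx=6+1=7
cmp ecx, 7  (cmp 7,7)
jne L0: not taken
after add eax, edx: eax=0+(-13)=-13
halt.
Total executed instructions: 17.

17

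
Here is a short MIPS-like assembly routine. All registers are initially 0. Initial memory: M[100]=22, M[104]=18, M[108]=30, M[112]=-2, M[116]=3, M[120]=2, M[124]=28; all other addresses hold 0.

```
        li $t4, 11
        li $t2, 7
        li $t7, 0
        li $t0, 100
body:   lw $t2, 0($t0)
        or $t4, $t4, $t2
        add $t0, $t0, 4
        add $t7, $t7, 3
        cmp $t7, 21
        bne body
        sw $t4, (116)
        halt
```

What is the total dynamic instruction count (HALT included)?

48

li $t4, 11 → $t4=11
li $t2, 7 → $t2=7
li $t7, 0 → $t7=0
li $t0, 100 → $t0=100
lw $t2, 0($t0) → $t2=M[100]=22
or $t4, $t4, $t2 → $t4=11|22=31
add $t0, $t0, 4 → $t0=100+4=104
add $t7, $t7, 3 → $t7=0+3=3
cmp $t7, 21  (cmp 3,21)
bne body: taken
lw $t2, 0($t0) → $t2=M[104]=18
or $t4, $t4, $t2 → $t4=31|18=31
add $t0, $t0, 4 → $t0=104+4=108
add $t7, $t7, 3 → $t7=3+3=6
cmp $t7, 21  (cmp 6,21)
bne body: taken
lw $t2, 0($t0) → $t2=M[108]=30
or $t4, $t4, $t2 → $t4=31|30=31
add $t0, $t0, 4 → $t0=108+4=112
add $t7, $t7, 3 → $t7=6+3=9
cmp $t7, 21  (cmp 9,21)
bne body: taken
lw $t2, 0($t0) → $t2=M[112]=-2
or $t4, $t4, $t2 → $t4=31|(-2)=-1
add $t0, $t0, 4 → $t0=112+4=116
add $t7, $t7, 3 → $t7=9+3=12
cmp $t7, 21  (cmp 12,21)
bne body: taken
lw $t2, 0($t0) → $t2=M[116]=3
or $t4, $t4, $t2 → $t4=(-1)|3=-1
add $t0, $t0, 4 → $t0=116+4=120
add $t7, $t7, 3 → $t7=12+3=15
cmp $t7, 21  (cmp 15,21)
bne body: taken
lw $t2, 0($t0) → $t2=M[120]=2
or $t4, $t4, $t2 → $t4=(-1)|2=-1
add $t0, $t0, 4 → $t0=120+4=124
add $t7, $t7, 3 → $t7=15+3=18
cmp $t7, 21  (cmp 18,21)
bne body: taken
lw $t2, 0($t0) → $t2=M[124]=28
or $t4, $t4, $t2 → $t4=(-1)|28=-1
add $t0, $t0, 4 → $t0=124+4=128
add $t7, $t7, 3 → $t7=18+3=21
cmp $t7, 21  (cmp 21,21)
bne body: not taken
sw $t4, (116) → M[116]=-1
halt.
Total executed instructions: 48.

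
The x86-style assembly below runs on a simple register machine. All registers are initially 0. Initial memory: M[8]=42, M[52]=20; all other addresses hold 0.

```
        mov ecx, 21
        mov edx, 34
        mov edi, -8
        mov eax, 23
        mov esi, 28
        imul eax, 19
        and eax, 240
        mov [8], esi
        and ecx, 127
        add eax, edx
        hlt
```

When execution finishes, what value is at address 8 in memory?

28

after mov ecx, 21: ecx=21
after mov edx, 34: edx=34
after mov edi, -8: edi=-8
after mov eax, 23: eax=23
after mov esi, 28: esi=28
after imul eax, 19: eax=23*19=437
after and eax, 240: eax=437&240=176
mov [8], esi → M[8]=28
after and ecx, 127: ecx=21&127=21
after add eax, edx: eax=176+34=210
halt.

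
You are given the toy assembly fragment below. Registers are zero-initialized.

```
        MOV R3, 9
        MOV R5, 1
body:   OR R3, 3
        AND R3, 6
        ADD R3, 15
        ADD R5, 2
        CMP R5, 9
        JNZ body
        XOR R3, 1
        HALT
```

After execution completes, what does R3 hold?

R3=9
R5=1
R3=9|3=11
R3=11&6=2
R3=2+15=17
R5=1+2=3
CMP R5, 9  (cmp 3,9)
JNZ body: taken
R3=17|3=19
R3=19&6=2
R3=2+15=17
R5=3+2=5
CMP R5, 9  (cmp 5,9)
JNZ body: taken
R3=17|3=19
R3=19&6=2
R3=2+15=17
R5=5+2=7
CMP R5, 9  (cmp 7,9)
JNZ body: taken
R3=17|3=19
R3=19&6=2
R3=2+15=17
R5=7+2=9
CMP R5, 9  (cmp 9,9)
JNZ body: not taken
R3=17^1=16
halt.

16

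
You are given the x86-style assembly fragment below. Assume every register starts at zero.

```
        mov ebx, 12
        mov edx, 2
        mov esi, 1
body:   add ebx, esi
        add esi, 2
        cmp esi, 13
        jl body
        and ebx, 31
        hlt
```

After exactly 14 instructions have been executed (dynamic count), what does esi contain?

7

ebx=12
edx=2
esi=1
ebx=12+1=13
esi=1+2=3
cmp esi, 13  (cmp 3,13)
jl body: taken
ebx=13+3=16
esi=3+2=5
cmp esi, 13  (cmp 5,13)
jl body: taken
ebx=16+5=21
esi=5+2=7
cmp esi, 13  (cmp 7,13)
After step 14: esi = 7.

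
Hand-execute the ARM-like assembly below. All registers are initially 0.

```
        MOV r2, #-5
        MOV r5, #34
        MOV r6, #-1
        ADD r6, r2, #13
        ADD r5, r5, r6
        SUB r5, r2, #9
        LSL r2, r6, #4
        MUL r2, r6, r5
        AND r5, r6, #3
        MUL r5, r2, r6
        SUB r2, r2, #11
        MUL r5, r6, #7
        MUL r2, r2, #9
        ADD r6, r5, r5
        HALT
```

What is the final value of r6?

MOV r2, #-5 → r2=-5
MOV r5, #34 → r5=34
MOV r6, #-1 → r6=-1
ADD r6, r2, #13 → r6=(-5)+13=8
ADD r5, r5, r6 → r5=34+8=42
SUB r5, r2, #9 → r5=(-5)-9=-14
LSL r2, r6, #4 → r2=8<<4=128
MUL r2, r6, r5 → r2=8*(-14)=-112
AND r5, r6, #3 → r5=8&3=0
MUL r5, r2, r6 → r5=(-112)*8=-896
SUB r2, r2, #11 → r2=(-112)-11=-123
MUL r5, r6, #7 → r5=8*7=56
MUL r2, r2, #9 → r2=(-123)*9=-1107
ADD r6, r5, r5 → r6=56+56=112
halt.

112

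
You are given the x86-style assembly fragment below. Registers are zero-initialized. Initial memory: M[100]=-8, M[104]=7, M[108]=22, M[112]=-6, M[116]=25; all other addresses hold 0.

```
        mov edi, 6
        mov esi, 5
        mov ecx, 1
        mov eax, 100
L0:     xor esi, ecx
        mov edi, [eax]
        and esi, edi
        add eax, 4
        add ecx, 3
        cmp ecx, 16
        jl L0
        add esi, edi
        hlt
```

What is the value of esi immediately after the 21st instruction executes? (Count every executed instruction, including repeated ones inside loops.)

edi=6
esi=5
ecx=1
eax=100
esi=5^1=4
edi=M[100]=-8
esi=4&(-8)=0
eax=100+4=104
ecx=1+3=4
cmp ecx, 16  (cmp 4,16)
jl L0: taken
esi=0^4=4
edi=M[104]=7
esi=4&7=4
eax=104+4=108
ecx=4+3=7
cmp ecx, 16  (cmp 7,16)
jl L0: taken
esi=4^7=3
edi=M[108]=22
esi=3&22=2
After step 21: esi = 2.

2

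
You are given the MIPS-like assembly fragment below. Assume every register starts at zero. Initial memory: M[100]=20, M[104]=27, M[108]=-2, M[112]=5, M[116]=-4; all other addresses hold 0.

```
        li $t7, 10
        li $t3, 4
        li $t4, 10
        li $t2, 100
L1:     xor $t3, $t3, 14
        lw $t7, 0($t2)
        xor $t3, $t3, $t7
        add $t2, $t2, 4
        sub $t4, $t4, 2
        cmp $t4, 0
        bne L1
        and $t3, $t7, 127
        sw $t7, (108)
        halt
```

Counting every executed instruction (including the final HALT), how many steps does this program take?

42

$t7=10
$t3=4
$t4=10
$t2=100
$t3=4^14=10
$t7=M[100]=20
$t3=10^20=30
$t2=100+4=104
$t4=10-2=8
cmp $t4, 0  (cmp 8,0)
bne L1: taken
$t3=30^14=16
$t7=M[104]=27
$t3=16^27=11
$t2=104+4=108
$t4=8-2=6
cmp $t4, 0  (cmp 6,0)
bne L1: taken
$t3=11^14=5
$t7=M[108]=-2
$t3=5^(-2)=-5
$t2=108+4=112
$t4=6-2=4
cmp $t4, 0  (cmp 4,0)
bne L1: taken
$t3=(-5)^14=-11
$t7=M[112]=5
$t3=(-11)^5=-16
$t2=112+4=116
$t4=4-2=2
cmp $t4, 0  (cmp 2,0)
bne L1: taken
$t3=(-16)^14=-2
$t7=M[116]=-4
$t3=(-2)^(-4)=2
$t2=116+4=120
$t4=2-2=0
cmp $t4, 0  (cmp 0,0)
bne L1: not taken
$t3=(-4)&127=124
sw $t7, (108) → M[108]=-4
halt.
Total executed instructions: 42.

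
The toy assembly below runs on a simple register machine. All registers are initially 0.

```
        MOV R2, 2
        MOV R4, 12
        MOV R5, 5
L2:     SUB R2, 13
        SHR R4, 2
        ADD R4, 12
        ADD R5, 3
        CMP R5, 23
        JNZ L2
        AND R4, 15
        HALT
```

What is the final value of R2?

-76

MOV R2, 2 → R2=2
MOV R4, 12 → R4=12
MOV R5, 5 → R5=5
SUB R2, 13 → R2=2-13=-11
SHR R4, 2 → R4=12>>2=3
ADD R4, 12 → R4=3+12=15
ADD R5, 3 → R5=5+3=8
CMP R5, 23  (cmp 8,23)
JNZ L2: taken
SUB R2, 13 → R2=(-11)-13=-24
SHR R4, 2 → R4=15>>2=3
ADD R4, 12 → R4=3+12=15
ADD R5, 3 → R5=8+3=11
CMP R5, 23  (cmp 11,23)
JNZ L2: taken
SUB R2, 13 → R2=(-24)-13=-37
SHR R4, 2 → R4=15>>2=3
ADD R4, 12 → R4=3+12=15
ADD R5, 3 → R5=11+3=14
CMP R5, 23  (cmp 14,23)
JNZ L2: taken
SUB R2, 13 → R2=(-37)-13=-50
SHR R4, 2 → R4=15>>2=3
ADD R4, 12 → R4=3+12=15
ADD R5, 3 → R5=14+3=17
CMP R5, 23  (cmp 17,23)
JNZ L2: taken
SUB R2, 13 → R2=(-50)-13=-63
SHR R4, 2 → R4=15>>2=3
ADD R4, 12 → R4=3+12=15
ADD R5, 3 → R5=17+3=20
CMP R5, 23  (cmp 20,23)
JNZ L2: taken
SUB R2, 13 → R2=(-63)-13=-76
SHR R4, 2 → R4=15>>2=3
ADD R4, 12 → R4=3+12=15
ADD R5, 3 → R5=20+3=23
CMP R5, 23  (cmp 23,23)
JNZ L2: not taken
AND R4, 15 → R4=15&15=15
halt.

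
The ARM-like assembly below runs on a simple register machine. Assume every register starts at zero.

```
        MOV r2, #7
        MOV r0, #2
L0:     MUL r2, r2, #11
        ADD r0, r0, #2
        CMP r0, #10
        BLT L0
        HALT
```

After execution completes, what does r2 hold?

102487

r2=7
r0=2
r2=7*11=77
r0=2+2=4
CMP r0, #10  (cmp 4,10)
BLT L0: taken
r2=77*11=847
r0=4+2=6
CMP r0, #10  (cmp 6,10)
BLT L0: taken
r2=847*11=9317
r0=6+2=8
CMP r0, #10  (cmp 8,10)
BLT L0: taken
r2=9317*11=102487
r0=8+2=10
CMP r0, #10  (cmp 10,10)
BLT L0: not taken
halt.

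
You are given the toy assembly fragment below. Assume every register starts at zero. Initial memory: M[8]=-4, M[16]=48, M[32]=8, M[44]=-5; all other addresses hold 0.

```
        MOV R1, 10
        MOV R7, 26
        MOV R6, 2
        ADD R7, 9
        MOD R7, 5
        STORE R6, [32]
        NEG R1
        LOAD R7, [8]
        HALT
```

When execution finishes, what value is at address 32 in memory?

2

after MOV R1, 10: R1=10
after MOV R7, 26: R7=26
after MOV R6, 2: R6=2
after ADD R7, 9: R7=26+9=35
after MOD R7, 5: R7=35%5=0
STORE R6, [32] → M[32]=2
after NEG R1: R1=-(10)=-10
after LOAD R7, [8]: R7=M[8]=-4
halt.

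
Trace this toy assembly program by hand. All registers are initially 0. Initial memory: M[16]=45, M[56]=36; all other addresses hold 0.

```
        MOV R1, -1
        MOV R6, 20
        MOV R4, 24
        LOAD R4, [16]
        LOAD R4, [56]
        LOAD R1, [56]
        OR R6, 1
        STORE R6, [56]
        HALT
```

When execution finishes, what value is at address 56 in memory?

R1=-1
R6=20
R4=24
R4=M[16]=45
R4=M[56]=36
R1=M[56]=36
R6=20|1=21
STORE R6, [56] → M[56]=21
halt.

21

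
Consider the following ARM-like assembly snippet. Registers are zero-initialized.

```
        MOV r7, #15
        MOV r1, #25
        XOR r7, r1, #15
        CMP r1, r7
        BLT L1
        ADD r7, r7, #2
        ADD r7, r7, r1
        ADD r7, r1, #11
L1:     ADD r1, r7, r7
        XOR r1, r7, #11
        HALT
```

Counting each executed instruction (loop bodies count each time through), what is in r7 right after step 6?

after MOV r7, #15: r7=15
after MOV r1, #25: r1=25
after XOR r7, r1, #15: r7=25^15=22
CMP r1, r7  (cmp 25,22)
BLT L1: not taken
after ADD r7, r7, #2: r7=22+2=24
After step 6: r7 = 24.

24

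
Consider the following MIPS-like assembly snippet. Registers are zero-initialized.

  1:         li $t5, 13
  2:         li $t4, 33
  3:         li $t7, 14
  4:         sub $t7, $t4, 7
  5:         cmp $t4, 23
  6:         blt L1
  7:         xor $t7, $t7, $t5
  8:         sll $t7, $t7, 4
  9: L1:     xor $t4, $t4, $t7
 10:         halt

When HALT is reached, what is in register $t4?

after li $t5, 13: $t5=13
after li $t4, 33: $t4=33
after li $t7, 14: $t7=14
after sub $t7, $t4, 7: $t7=33-7=26
cmp $t4, 23  (cmp 33,23)
blt L1: not taken
after xor $t7, $t7, $t5: $t7=26^13=23
after sll $t7, $t7, 4: $t7=23<<4=368
after xor $t4, $t4, $t7: $t4=33^368=337
halt.

337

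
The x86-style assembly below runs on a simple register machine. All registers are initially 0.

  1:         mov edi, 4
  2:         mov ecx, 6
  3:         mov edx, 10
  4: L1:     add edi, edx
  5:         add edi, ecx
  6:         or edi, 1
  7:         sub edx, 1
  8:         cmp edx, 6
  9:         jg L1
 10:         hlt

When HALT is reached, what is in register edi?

65

edi=4
ecx=6
edx=10
edi=4+10=14
edi=14+6=20
edi=20|1=21
edx=10-1=9
cmp edx, 6  (cmp 9,6)
jg L1: taken
edi=21+9=30
edi=30+6=36
edi=36|1=37
edx=9-1=8
cmp edx, 6  (cmp 8,6)
jg L1: taken
edi=37+8=45
edi=45+6=51
edi=51|1=51
edx=8-1=7
cmp edx, 6  (cmp 7,6)
jg L1: taken
edi=51+7=58
edi=58+6=64
edi=64|1=65
edx=7-1=6
cmp edx, 6  (cmp 6,6)
jg L1: not taken
halt.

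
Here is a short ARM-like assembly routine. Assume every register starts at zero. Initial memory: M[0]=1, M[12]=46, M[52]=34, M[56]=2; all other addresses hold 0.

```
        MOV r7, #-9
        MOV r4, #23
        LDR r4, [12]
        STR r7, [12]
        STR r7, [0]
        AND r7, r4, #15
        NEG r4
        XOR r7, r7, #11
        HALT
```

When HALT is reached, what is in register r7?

after MOV r7, #-9: r7=-9
after MOV r4, #23: r4=23
after LDR r4, [12]: r4=M[12]=46
STR r7, [12] → M[12]=-9
STR r7, [0] → M[0]=-9
after AND r7, r4, #15: r7=46&15=14
after NEG r4: r4=-(46)=-46
after XOR r7, r7, #11: r7=14^11=5
halt.

5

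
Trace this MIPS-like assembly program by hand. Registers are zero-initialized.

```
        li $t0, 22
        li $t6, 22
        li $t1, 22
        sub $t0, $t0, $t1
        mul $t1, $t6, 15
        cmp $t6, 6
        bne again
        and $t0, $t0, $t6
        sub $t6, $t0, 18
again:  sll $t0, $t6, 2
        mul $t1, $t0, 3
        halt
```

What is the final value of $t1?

264

$t0=22
$t6=22
$t1=22
$t0=22-22=0
$t1=22*15=330
cmp $t6, 6  (cmp 22,6)
bne again: taken
$t0=22<<2=88
$t1=88*3=264
halt.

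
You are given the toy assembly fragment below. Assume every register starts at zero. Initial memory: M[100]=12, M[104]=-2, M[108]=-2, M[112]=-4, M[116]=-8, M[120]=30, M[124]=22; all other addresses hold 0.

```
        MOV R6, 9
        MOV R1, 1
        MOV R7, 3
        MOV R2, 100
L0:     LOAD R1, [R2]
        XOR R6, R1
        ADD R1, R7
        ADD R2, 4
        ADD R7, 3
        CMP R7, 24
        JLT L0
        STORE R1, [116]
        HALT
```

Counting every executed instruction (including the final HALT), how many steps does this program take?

R6=9
R1=1
R7=3
R2=100
R1=M[100]=12
R6=9^12=5
R1=12+3=15
R2=100+4=104
R7=3+3=6
CMP R7, 24  (cmp 6,24)
JLT L0: taken
R1=M[104]=-2
R6=5^(-2)=-5
R1=(-2)+6=4
R2=104+4=108
R7=6+3=9
CMP R7, 24  (cmp 9,24)
JLT L0: taken
R1=M[108]=-2
R6=(-5)^(-2)=5
R1=(-2)+9=7
R2=108+4=112
R7=9+3=12
CMP R7, 24  (cmp 12,24)
JLT L0: taken
R1=M[112]=-4
R6=5^(-4)=-7
R1=(-4)+12=8
R2=112+4=116
R7=12+3=15
CMP R7, 24  (cmp 15,24)
JLT L0: taken
R1=M[116]=-8
R6=(-7)^(-8)=1
R1=(-8)+15=7
R2=116+4=120
R7=15+3=18
CMP R7, 24  (cmp 18,24)
JLT L0: taken
R1=M[120]=30
R6=1^30=31
R1=30+18=48
R2=120+4=124
R7=18+3=21
CMP R7, 24  (cmp 21,24)
JLT L0: taken
R1=M[124]=22
R6=31^22=9
R1=22+21=43
R2=124+4=128
R7=21+3=24
CMP R7, 24  (cmp 24,24)
JLT L0: not taken
STORE R1, [116] → M[116]=43
halt.
Total executed instructions: 55.

55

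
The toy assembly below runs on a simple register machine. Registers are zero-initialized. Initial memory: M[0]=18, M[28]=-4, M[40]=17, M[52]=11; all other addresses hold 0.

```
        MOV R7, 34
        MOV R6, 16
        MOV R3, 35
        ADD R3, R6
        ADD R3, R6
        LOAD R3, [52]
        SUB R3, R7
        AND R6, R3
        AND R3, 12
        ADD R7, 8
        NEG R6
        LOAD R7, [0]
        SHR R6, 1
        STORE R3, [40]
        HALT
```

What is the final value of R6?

0

R7=34
R6=16
R3=35
R3=35+16=51
R3=51+16=67
R3=M[52]=11
R3=11-34=-23
R6=16&(-23)=0
R3=(-23)&12=8
R7=34+8=42
R6=-(0)=0
R7=M[0]=18
R6=0>>1=0
STORE R3, [40] → M[40]=8
halt.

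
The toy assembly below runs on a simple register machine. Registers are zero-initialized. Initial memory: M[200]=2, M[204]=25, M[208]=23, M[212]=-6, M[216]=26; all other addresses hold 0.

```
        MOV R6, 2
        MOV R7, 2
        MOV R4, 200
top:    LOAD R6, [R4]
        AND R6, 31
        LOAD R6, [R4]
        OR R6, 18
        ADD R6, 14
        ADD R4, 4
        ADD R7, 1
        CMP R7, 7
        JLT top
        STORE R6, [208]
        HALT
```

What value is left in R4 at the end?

R6=2
R7=2
R4=200
R6=M[200]=2
R6=2&31=2
R6=M[200]=2
R6=2|18=18
R6=18+14=32
R4=200+4=204
R7=2+1=3
CMP R7, 7  (cmp 3,7)
JLT top: taken
R6=M[204]=25
R6=25&31=25
R6=M[204]=25
R6=25|18=27
R6=27+14=41
R4=204+4=208
R7=3+1=4
CMP R7, 7  (cmp 4,7)
JLT top: taken
R6=M[208]=23
R6=23&31=23
R6=M[208]=23
R6=23|18=23
R6=23+14=37
R4=208+4=212
R7=4+1=5
CMP R7, 7  (cmp 5,7)
JLT top: taken
R6=M[212]=-6
R6=(-6)&31=26
R6=M[212]=-6
R6=(-6)|18=-6
R6=(-6)+14=8
R4=212+4=216
R7=5+1=6
CMP R7, 7  (cmp 6,7)
JLT top: taken
R6=M[216]=26
R6=26&31=26
R6=M[216]=26
R6=26|18=26
R6=26+14=40
R4=216+4=220
R7=6+1=7
CMP R7, 7  (cmp 7,7)
JLT top: not taken
STORE R6, [208] → M[208]=40
halt.

220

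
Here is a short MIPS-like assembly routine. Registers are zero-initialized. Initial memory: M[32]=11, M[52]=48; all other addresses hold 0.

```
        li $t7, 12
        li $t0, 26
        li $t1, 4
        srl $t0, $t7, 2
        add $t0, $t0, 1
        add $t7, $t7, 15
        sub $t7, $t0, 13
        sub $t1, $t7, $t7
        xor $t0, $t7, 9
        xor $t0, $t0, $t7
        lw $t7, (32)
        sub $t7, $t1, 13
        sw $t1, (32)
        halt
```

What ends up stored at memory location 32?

0

$t7=12
$t0=26
$t1=4
$t0=12>>2=3
$t0=3+1=4
$t7=12+15=27
$t7=4-13=-9
$t1=(-9)-(-9)=0
$t0=(-9)^9=-2
$t0=(-2)^(-9)=9
$t7=M[32]=11
$t7=0-13=-13
sw $t1, (32) → M[32]=0
halt.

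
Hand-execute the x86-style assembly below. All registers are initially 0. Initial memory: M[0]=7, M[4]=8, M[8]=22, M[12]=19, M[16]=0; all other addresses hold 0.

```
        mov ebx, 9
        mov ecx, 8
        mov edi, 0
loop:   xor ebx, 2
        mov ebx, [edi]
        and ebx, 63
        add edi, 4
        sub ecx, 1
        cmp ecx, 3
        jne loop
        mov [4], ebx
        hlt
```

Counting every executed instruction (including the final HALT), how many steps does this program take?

40

ebx=9
ecx=8
edi=0
ebx=9^2=11
ebx=M[0]=7
ebx=7&63=7
edi=0+4=4
ecx=8-1=7
cmp ecx, 3  (cmp 7,3)
jne loop: taken
ebx=7^2=5
ebx=M[4]=8
ebx=8&63=8
edi=4+4=8
ecx=7-1=6
cmp ecx, 3  (cmp 6,3)
jne loop: taken
ebx=8^2=10
ebx=M[8]=22
ebx=22&63=22
edi=8+4=12
ecx=6-1=5
cmp ecx, 3  (cmp 5,3)
jne loop: taken
ebx=22^2=20
ebx=M[12]=19
ebx=19&63=19
edi=12+4=16
ecx=5-1=4
cmp ecx, 3  (cmp 4,3)
jne loop: taken
ebx=19^2=17
ebx=M[16]=0
ebx=0&63=0
edi=16+4=20
ecx=4-1=3
cmp ecx, 3  (cmp 3,3)
jne loop: not taken
mov [4], ebx → M[4]=0
halt.
Total executed instructions: 40.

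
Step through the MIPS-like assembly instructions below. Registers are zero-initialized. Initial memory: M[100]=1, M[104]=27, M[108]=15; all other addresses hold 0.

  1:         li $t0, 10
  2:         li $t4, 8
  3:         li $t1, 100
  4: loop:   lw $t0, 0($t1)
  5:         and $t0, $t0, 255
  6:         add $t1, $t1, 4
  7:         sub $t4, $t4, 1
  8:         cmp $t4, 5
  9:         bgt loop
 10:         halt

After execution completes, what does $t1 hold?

112

$t0=10
$t4=8
$t1=100
$t0=M[100]=1
$t0=1&255=1
$t1=100+4=104
$t4=8-1=7
cmp $t4, 5  (cmp 7,5)
bgt loop: taken
$t0=M[104]=27
$t0=27&255=27
$t1=104+4=108
$t4=7-1=6
cmp $t4, 5  (cmp 6,5)
bgt loop: taken
$t0=M[108]=15
$t0=15&255=15
$t1=108+4=112
$t4=6-1=5
cmp $t4, 5  (cmp 5,5)
bgt loop: not taken
halt.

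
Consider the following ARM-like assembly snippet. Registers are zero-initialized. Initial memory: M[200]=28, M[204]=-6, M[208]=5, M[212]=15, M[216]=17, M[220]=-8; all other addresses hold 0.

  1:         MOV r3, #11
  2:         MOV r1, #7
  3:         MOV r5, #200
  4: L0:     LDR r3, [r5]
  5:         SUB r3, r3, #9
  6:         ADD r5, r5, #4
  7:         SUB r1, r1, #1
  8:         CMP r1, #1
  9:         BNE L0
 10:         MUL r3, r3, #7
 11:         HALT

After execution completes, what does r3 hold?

-119

MOV r3, #11 → r3=11
MOV r1, #7 → r1=7
MOV r5, #200 → r5=200
LDR r3, [r5] → r3=M[200]=28
SUB r3, r3, #9 → r3=28-9=19
ADD r5, r5, #4 → r5=200+4=204
SUB r1, r1, #1 → r1=7-1=6
CMP r1, #1  (cmp 6,1)
BNE L0: taken
LDR r3, [r5] → r3=M[204]=-6
SUB r3, r3, #9 → r3=(-6)-9=-15
ADD r5, r5, #4 → r5=204+4=208
SUB r1, r1, #1 → r1=6-1=5
CMP r1, #1  (cmp 5,1)
BNE L0: taken
LDR r3, [r5] → r3=M[208]=5
SUB r3, r3, #9 → r3=5-9=-4
ADD r5, r5, #4 → r5=208+4=212
SUB r1, r1, #1 → r1=5-1=4
CMP r1, #1  (cmp 4,1)
BNE L0: taken
LDR r3, [r5] → r3=M[212]=15
SUB r3, r3, #9 → r3=15-9=6
ADD r5, r5, #4 → r5=212+4=216
SUB r1, r1, #1 → r1=4-1=3
CMP r1, #1  (cmp 3,1)
BNE L0: taken
LDR r3, [r5] → r3=M[216]=17
SUB r3, r3, #9 → r3=17-9=8
ADD r5, r5, #4 → r5=216+4=220
SUB r1, r1, #1 → r1=3-1=2
CMP r1, #1  (cmp 2,1)
BNE L0: taken
LDR r3, [r5] → r3=M[220]=-8
SUB r3, r3, #9 → r3=(-8)-9=-17
ADD r5, r5, #4 → r5=220+4=224
SUB r1, r1, #1 → r1=2-1=1
CMP r1, #1  (cmp 1,1)
BNE L0: not taken
MUL r3, r3, #7 → r3=(-17)*7=-119
halt.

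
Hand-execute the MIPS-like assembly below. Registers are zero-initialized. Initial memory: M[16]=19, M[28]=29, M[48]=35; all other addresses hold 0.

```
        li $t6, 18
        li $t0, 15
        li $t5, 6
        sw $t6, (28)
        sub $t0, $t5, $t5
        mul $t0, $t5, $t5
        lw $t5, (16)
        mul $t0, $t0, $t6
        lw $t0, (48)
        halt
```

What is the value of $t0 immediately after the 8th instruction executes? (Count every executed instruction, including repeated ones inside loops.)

$t6=18
$t0=15
$t5=6
sw $t6, (28) → M[28]=18
$t0=6-6=0
$t0=6*6=36
$t5=M[16]=19
$t0=36*18=648
After step 8: $t0 = 648.

648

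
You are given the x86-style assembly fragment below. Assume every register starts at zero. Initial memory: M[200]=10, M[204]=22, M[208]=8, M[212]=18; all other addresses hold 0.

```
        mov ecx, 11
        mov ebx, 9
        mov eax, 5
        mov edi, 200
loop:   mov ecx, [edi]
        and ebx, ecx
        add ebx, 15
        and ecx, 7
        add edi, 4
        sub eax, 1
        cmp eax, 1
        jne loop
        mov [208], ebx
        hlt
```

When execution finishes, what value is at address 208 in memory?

17

mov ecx, 11 → ecx=11
mov ebx, 9 → ebx=9
mov eax, 5 → eax=5
mov edi, 200 → edi=200
mov ecx, [edi] → ecx=M[200]=10
and ebx, ecx → ebx=9&10=8
add ebx, 15 → ebx=8+15=23
and ecx, 7 → ecx=10&7=2
add edi, 4 → edi=200+4=204
sub eax, 1 → eax=5-1=4
cmp eax, 1  (cmp 4,1)
jne loop: taken
mov ecx, [edi] → ecx=M[204]=22
and ebx, ecx → ebx=23&22=22
add ebx, 15 → ebx=22+15=37
and ecx, 7 → ecx=22&7=6
add edi, 4 → edi=204+4=208
sub eax, 1 → eax=4-1=3
cmp eax, 1  (cmp 3,1)
jne loop: taken
mov ecx, [edi] → ecx=M[208]=8
and ebx, ecx → ebx=37&8=0
add ebx, 15 → ebx=0+15=15
and ecx, 7 → ecx=8&7=0
add edi, 4 → edi=208+4=212
sub eax, 1 → eax=3-1=2
cmp eax, 1  (cmp 2,1)
jne loop: taken
mov ecx, [edi] → ecx=M[212]=18
and ebx, ecx → ebx=15&18=2
add ebx, 15 → ebx=2+15=17
and ecx, 7 → ecx=18&7=2
add edi, 4 → edi=212+4=216
sub eax, 1 → eax=2-1=1
cmp eax, 1  (cmp 1,1)
jne loop: not taken
mov [208], ebx → M[208]=17
halt.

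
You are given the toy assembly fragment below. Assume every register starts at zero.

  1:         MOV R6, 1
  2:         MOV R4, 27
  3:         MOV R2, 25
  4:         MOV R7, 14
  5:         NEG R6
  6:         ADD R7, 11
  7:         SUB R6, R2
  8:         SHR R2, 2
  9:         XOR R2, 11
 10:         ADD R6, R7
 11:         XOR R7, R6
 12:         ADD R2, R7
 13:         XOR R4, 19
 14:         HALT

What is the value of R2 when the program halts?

after MOV R6, 1: R6=1
after MOV R4, 27: R4=27
after MOV R2, 25: R2=25
after MOV R7, 14: R7=14
after NEG R6: R6=-(1)=-1
after ADD R7, 11: R7=14+11=25
after SUB R6, R2: R6=(-1)-25=-26
after SHR R2, 2: R2=25>>2=6
after XOR R2, 11: R2=6^11=13
after ADD R6, R7: R6=(-26)+25=-1
after XOR R7, R6: R7=25^(-1)=-26
after ADD R2, R7: R2=13+(-26)=-13
after XOR R4, 19: R4=27^19=8
halt.

-13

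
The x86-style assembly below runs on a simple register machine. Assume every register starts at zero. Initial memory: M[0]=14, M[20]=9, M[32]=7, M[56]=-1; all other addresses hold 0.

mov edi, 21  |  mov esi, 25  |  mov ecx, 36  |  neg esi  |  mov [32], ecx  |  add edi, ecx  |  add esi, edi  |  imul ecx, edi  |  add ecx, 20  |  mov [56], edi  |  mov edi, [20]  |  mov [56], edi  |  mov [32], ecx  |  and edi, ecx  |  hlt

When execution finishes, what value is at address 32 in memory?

mov edi, 21 → edi=21
mov esi, 25 → esi=25
mov ecx, 36 → ecx=36
neg esi → esi=-(25)=-25
mov [32], ecx → M[32]=36
add edi, ecx → edi=21+36=57
add esi, edi → esi=(-25)+57=32
imul ecx, edi → ecx=36*57=2052
add ecx, 20 → ecx=2052+20=2072
mov [56], edi → M[56]=57
mov edi, [20] → edi=M[20]=9
mov [56], edi → M[56]=9
mov [32], ecx → M[32]=2072
and edi, ecx → edi=9&2072=8
halt.

2072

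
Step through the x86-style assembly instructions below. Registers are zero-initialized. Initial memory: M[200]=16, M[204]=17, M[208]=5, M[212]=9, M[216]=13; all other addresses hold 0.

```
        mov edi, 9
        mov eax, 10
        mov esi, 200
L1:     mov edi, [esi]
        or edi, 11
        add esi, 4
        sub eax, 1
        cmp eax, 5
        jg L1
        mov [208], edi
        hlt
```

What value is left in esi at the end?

220

mov edi, 9 → edi=9
mov eax, 10 → eax=10
mov esi, 200 → esi=200
mov edi, [esi] → edi=M[200]=16
or edi, 11 → edi=16|11=27
add esi, 4 → esi=200+4=204
sub eax, 1 → eax=10-1=9
cmp eax, 5  (cmp 9,5)
jg L1: taken
mov edi, [esi] → edi=M[204]=17
or edi, 11 → edi=17|11=27
add esi, 4 → esi=204+4=208
sub eax, 1 → eax=9-1=8
cmp eax, 5  (cmp 8,5)
jg L1: taken
mov edi, [esi] → edi=M[208]=5
or edi, 11 → edi=5|11=15
add esi, 4 → esi=208+4=212
sub eax, 1 → eax=8-1=7
cmp eax, 5  (cmp 7,5)
jg L1: taken
mov edi, [esi] → edi=M[212]=9
or edi, 11 → edi=9|11=11
add esi, 4 → esi=212+4=216
sub eax, 1 → eax=7-1=6
cmp eax, 5  (cmp 6,5)
jg L1: taken
mov edi, [esi] → edi=M[216]=13
or edi, 11 → edi=13|11=15
add esi, 4 → esi=216+4=220
sub eax, 1 → eax=6-1=5
cmp eax, 5  (cmp 5,5)
jg L1: not taken
mov [208], edi → M[208]=15
halt.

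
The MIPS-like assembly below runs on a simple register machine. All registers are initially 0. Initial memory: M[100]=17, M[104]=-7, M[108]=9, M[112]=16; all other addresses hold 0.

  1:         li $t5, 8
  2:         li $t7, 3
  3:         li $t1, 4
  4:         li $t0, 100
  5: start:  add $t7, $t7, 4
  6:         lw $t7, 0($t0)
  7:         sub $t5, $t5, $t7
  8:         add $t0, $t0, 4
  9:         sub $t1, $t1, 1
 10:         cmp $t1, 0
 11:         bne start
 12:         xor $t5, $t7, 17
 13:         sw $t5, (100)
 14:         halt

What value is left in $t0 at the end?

li $t5, 8 → $t5=8
li $t7, 3 → $t7=3
li $t1, 4 → $t1=4
li $t0, 100 → $t0=100
add $t7, $t7, 4 → $t7=3+4=7
lw $t7, 0($t0) → $t7=M[100]=17
sub $t5, $t5, $t7 → $t5=8-17=-9
add $t0, $t0, 4 → $t0=100+4=104
sub $t1, $t1, 1 → $t1=4-1=3
cmp $t1, 0  (cmp 3,0)
bne start: taken
add $t7, $t7, 4 → $t7=17+4=21
lw $t7, 0($t0) → $t7=M[104]=-7
sub $t5, $t5, $t7 → $t5=(-9)-(-7)=-2
add $t0, $t0, 4 → $t0=104+4=108
sub $t1, $t1, 1 → $t1=3-1=2
cmp $t1, 0  (cmp 2,0)
bne start: taken
add $t7, $t7, 4 → $t7=(-7)+4=-3
lw $t7, 0($t0) → $t7=M[108]=9
sub $t5, $t5, $t7 → $t5=(-2)-9=-11
add $t0, $t0, 4 → $t0=108+4=112
sub $t1, $t1, 1 → $t1=2-1=1
cmp $t1, 0  (cmp 1,0)
bne start: taken
add $t7, $t7, 4 → $t7=9+4=13
lw $t7, 0($t0) → $t7=M[112]=16
sub $t5, $t5, $t7 → $t5=(-11)-16=-27
add $t0, $t0, 4 → $t0=112+4=116
sub $t1, $t1, 1 → $t1=1-1=0
cmp $t1, 0  (cmp 0,0)
bne start: not taken
xor $t5, $t7, 17 → $t5=16^17=1
sw $t5, (100) → M[100]=1
halt.

116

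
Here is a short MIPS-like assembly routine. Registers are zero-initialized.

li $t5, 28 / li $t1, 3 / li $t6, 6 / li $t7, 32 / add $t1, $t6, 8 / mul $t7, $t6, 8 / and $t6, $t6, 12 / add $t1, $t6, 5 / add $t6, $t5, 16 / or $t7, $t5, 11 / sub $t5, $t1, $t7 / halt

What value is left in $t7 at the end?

li $t5, 28 → $t5=28
li $t1, 3 → $t1=3
li $t6, 6 → $t6=6
li $t7, 32 → $t7=32
add $t1, $t6, 8 → $t1=6+8=14
mul $t7, $t6, 8 → $t7=6*8=48
and $t6, $t6, 12 → $t6=6&12=4
add $t1, $t6, 5 → $t1=4+5=9
add $t6, $t5, 16 → $t6=28+16=44
or $t7, $t5, 11 → $t7=28|11=31
sub $t5, $t1, $t7 → $t5=9-31=-22
halt.

31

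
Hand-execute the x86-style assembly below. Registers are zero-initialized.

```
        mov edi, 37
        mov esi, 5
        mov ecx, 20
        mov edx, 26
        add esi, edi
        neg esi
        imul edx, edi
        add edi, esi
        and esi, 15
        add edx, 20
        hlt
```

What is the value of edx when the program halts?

982

after mov edi, 37: edi=37
after mov esi, 5: esi=5
after mov ecx, 20: ecx=20
after mov edx, 26: edx=26
after add esi, edi: esi=5+37=42
after neg esi: esi=-(42)=-42
after imul edx, edi: edx=26*37=962
after add edi, esi: edi=37+(-42)=-5
after and esi, 15: esi=(-42)&15=6
after add edx, 20: edx=962+20=982
halt.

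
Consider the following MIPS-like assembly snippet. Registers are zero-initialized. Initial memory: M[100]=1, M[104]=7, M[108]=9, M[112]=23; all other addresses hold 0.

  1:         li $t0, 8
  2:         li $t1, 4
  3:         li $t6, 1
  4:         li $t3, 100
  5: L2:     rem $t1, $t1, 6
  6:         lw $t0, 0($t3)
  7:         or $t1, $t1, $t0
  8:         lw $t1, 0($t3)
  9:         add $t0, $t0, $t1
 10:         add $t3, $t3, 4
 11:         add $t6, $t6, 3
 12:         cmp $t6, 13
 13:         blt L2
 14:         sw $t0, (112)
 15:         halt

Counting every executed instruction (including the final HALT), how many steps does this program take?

after li $t0, 8: $t0=8
after li $t1, 4: $t1=4
after li $t6, 1: $t6=1
after li $t3, 100: $t3=100
after rem $t1, $t1, 6: $t1=4%6=4
after lw $t0, 0($t3): $t0=M[100]=1
after or $t1, $t1, $t0: $t1=4|1=5
after lw $t1, 0($t3): $t1=M[100]=1
after add $t0, $t0, $t1: $t0=1+1=2
after add $t3, $t3, 4: $t3=100+4=104
after add $t6, $t6, 3: $t6=1+3=4
cmp $t6, 13  (cmp 4,13)
blt L2: taken
after rem $t1, $t1, 6: $t1=1%6=1
after lw $t0, 0($t3): $t0=M[104]=7
after or $t1, $t1, $t0: $t1=1|7=7
after lw $t1, 0($t3): $t1=M[104]=7
after add $t0, $t0, $t1: $t0=7+7=14
after add $t3, $t3, 4: $t3=104+4=108
after add $t6, $t6, 3: $t6=4+3=7
cmp $t6, 13  (cmp 7,13)
blt L2: taken
after rem $t1, $t1, 6: $t1=7%6=1
after lw $t0, 0($t3): $t0=M[108]=9
after or $t1, $t1, $t0: $t1=1|9=9
after lw $t1, 0($t3): $t1=M[108]=9
after add $t0, $t0, $t1: $t0=9+9=18
after add $t3, $t3, 4: $t3=108+4=112
after add $t6, $t6, 3: $t6=7+3=10
cmp $t6, 13  (cmp 10,13)
blt L2: taken
after rem $t1, $t1, 6: $t1=9%6=3
after lw $t0, 0($t3): $t0=M[112]=23
after or $t1, $t1, $t0: $t1=3|23=23
after lw $t1, 0($t3): $t1=M[112]=23
after add $t0, $t0, $t1: $t0=23+23=46
after add $t3, $t3, 4: $t3=112+4=116
after add $t6, $t6, 3: $t6=10+3=13
cmp $t6, 13  (cmp 13,13)
blt L2: not taken
sw $t0, (112) → M[112]=46
halt.
Total executed instructions: 42.

42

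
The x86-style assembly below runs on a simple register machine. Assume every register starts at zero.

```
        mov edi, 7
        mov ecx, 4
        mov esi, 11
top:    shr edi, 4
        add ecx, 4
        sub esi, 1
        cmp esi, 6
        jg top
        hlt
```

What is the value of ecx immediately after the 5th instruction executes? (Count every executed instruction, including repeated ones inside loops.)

8

edi=7
ecx=4
esi=11
edi=7>>4=0
ecx=4+4=8
After step 5: ecx = 8.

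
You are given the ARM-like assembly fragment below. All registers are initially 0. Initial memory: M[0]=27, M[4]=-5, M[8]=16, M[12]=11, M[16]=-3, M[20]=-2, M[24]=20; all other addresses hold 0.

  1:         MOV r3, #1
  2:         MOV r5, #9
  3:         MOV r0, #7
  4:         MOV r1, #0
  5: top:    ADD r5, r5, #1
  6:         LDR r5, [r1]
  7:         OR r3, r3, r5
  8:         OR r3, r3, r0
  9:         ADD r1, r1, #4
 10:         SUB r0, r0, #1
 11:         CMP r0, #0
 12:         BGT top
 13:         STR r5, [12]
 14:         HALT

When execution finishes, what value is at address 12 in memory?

20

r3=1
r5=9
r0=7
r1=0
r5=9+1=10
r5=M[0]=27
r3=1|27=27
r3=27|7=31
r1=0+4=4
r0=7-1=6
CMP r0, #0  (cmp 6,0)
BGT top: taken
r5=27+1=28
r5=M[4]=-5
r3=31|(-5)=-1
r3=(-1)|6=-1
r1=4+4=8
r0=6-1=5
CMP r0, #0  (cmp 5,0)
BGT top: taken
r5=(-5)+1=-4
r5=M[8]=16
r3=(-1)|16=-1
r3=(-1)|5=-1
r1=8+4=12
r0=5-1=4
CMP r0, #0  (cmp 4,0)
BGT top: taken
r5=16+1=17
r5=M[12]=11
r3=(-1)|11=-1
r3=(-1)|4=-1
r1=12+4=16
r0=4-1=3
CMP r0, #0  (cmp 3,0)
BGT top: taken
r5=11+1=12
r5=M[16]=-3
r3=(-1)|(-3)=-1
r3=(-1)|3=-1
r1=16+4=20
r0=3-1=2
CMP r0, #0  (cmp 2,0)
BGT top: taken
r5=(-3)+1=-2
r5=M[20]=-2
r3=(-1)|(-2)=-1
r3=(-1)|2=-1
r1=20+4=24
r0=2-1=1
CMP r0, #0  (cmp 1,0)
BGT top: taken
r5=(-2)+1=-1
r5=M[24]=20
r3=(-1)|20=-1
r3=(-1)|1=-1
r1=24+4=28
r0=1-1=0
CMP r0, #0  (cmp 0,0)
BGT top: not taken
STR r5, [12] → M[12]=20
halt.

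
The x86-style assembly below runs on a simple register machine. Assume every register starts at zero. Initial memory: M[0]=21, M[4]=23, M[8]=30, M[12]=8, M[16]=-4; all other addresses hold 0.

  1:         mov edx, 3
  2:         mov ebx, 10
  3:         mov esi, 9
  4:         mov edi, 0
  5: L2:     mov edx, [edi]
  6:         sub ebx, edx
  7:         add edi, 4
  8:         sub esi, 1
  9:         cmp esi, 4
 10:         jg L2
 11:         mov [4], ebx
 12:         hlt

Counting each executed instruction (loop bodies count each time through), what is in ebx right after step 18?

-64

mov edx, 3 → edx=3
mov ebx, 10 → ebx=10
mov esi, 9 → esi=9
mov edi, 0 → edi=0
mov edx, [edi] → edx=M[0]=21
sub ebx, edx → ebx=10-21=-11
add edi, 4 → edi=0+4=4
sub esi, 1 → esi=9-1=8
cmp esi, 4  (cmp 8,4)
jg L2: taken
mov edx, [edi] → edx=M[4]=23
sub ebx, edx → ebx=(-11)-23=-34
add edi, 4 → edi=4+4=8
sub esi, 1 → esi=8-1=7
cmp esi, 4  (cmp 7,4)
jg L2: taken
mov edx, [edi] → edx=M[8]=30
sub ebx, edx → ebx=(-34)-30=-64
After step 18: ebx = -64.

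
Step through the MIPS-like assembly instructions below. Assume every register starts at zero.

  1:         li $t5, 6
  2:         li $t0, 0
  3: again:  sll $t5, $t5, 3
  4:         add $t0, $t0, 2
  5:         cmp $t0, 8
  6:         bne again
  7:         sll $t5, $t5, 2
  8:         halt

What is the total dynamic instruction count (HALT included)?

li $t5, 6 → $t5=6
li $t0, 0 → $t0=0
sll $t5, $t5, 3 → $t5=6<<3=48
add $t0, $t0, 2 → $t0=0+2=2
cmp $t0, 8  (cmp 2,8)
bne again: taken
sll $t5, $t5, 3 → $t5=48<<3=384
add $t0, $t0, 2 → $t0=2+2=4
cmp $t0, 8  (cmp 4,8)
bne again: taken
sll $t5, $t5, 3 → $t5=384<<3=3072
add $t0, $t0, 2 → $t0=4+2=6
cmp $t0, 8  (cmp 6,8)
bne again: taken
sll $t5, $t5, 3 → $t5=3072<<3=24576
add $t0, $t0, 2 → $t0=6+2=8
cmp $t0, 8  (cmp 8,8)
bne again: not taken
sll $t5, $t5, 2 → $t5=24576<<2=98304
halt.
Total executed instructions: 20.

20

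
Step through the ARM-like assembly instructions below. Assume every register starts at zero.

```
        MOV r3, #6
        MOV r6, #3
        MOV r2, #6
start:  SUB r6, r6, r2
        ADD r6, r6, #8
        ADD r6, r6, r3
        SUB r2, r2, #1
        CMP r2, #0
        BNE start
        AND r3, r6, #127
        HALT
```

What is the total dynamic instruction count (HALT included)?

41

MOV r3, #6 → r3=6
MOV r6, #3 → r6=3
MOV r2, #6 → r2=6
SUB r6, r6, r2 → r6=3-6=-3
ADD r6, r6, #8 → r6=(-3)+8=5
ADD r6, r6, r3 → r6=5+6=11
SUB r2, r2, #1 → r2=6-1=5
CMP r2, #0  (cmp 5,0)
BNE start: taken
SUB r6, r6, r2 → r6=11-5=6
ADD r6, r6, #8 → r6=6+8=14
ADD r6, r6, r3 → r6=14+6=20
SUB r2, r2, #1 → r2=5-1=4
CMP r2, #0  (cmp 4,0)
BNE start: taken
SUB r6, r6, r2 → r6=20-4=16
ADD r6, r6, #8 → r6=16+8=24
ADD r6, r6, r3 → r6=24+6=30
SUB r2, r2, #1 → r2=4-1=3
CMP r2, #0  (cmp 3,0)
BNE start: taken
SUB r6, r6, r2 → r6=30-3=27
ADD r6, r6, #8 → r6=27+8=35
ADD r6, r6, r3 → r6=35+6=41
SUB r2, r2, #1 → r2=3-1=2
CMP r2, #0  (cmp 2,0)
BNE start: taken
SUB r6, r6, r2 → r6=41-2=39
ADD r6, r6, #8 → r6=39+8=47
ADD r6, r6, r3 → r6=47+6=53
SUB r2, r2, #1 → r2=2-1=1
CMP r2, #0  (cmp 1,0)
BNE start: taken
SUB r6, r6, r2 → r6=53-1=52
ADD r6, r6, #8 → r6=52+8=60
ADD r6, r6, r3 → r6=60+6=66
SUB r2, r2, #1 → r2=1-1=0
CMP r2, #0  (cmp 0,0)
BNE start: not taken
AND r3, r6, #127 → r3=66&127=66
halt.
Total executed instructions: 41.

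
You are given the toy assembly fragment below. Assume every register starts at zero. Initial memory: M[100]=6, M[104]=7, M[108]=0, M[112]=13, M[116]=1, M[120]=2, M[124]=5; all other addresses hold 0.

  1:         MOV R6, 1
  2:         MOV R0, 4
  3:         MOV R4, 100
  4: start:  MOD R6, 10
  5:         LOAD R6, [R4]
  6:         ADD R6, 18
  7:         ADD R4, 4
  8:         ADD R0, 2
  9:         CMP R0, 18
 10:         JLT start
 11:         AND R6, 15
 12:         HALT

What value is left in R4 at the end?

after MOV R6, 1: R6=1
after MOV R0, 4: R0=4
after MOV R4, 100: R4=100
after MOD R6, 10: R6=1%10=1
after LOAD R6, [R4]: R6=M[100]=6
after ADD R6, 18: R6=6+18=24
after ADD R4, 4: R4=100+4=104
after ADD R0, 2: R0=4+2=6
CMP R0, 18  (cmp 6,18)
JLT start: taken
after MOD R6, 10: R6=24%10=4
after LOAD R6, [R4]: R6=M[104]=7
after ADD R6, 18: R6=7+18=25
after ADD R4, 4: R4=104+4=108
after ADD R0, 2: R0=6+2=8
CMP R0, 18  (cmp 8,18)
JLT start: taken
after MOD R6, 10: R6=25%10=5
after LOAD R6, [R4]: R6=M[108]=0
after ADD R6, 18: R6=0+18=18
after ADD R4, 4: R4=108+4=112
after ADD R0, 2: R0=8+2=10
CMP R0, 18  (cmp 10,18)
JLT start: taken
after MOD R6, 10: R6=18%10=8
after LOAD R6, [R4]: R6=M[112]=13
after ADD R6, 18: R6=13+18=31
after ADD R4, 4: R4=112+4=116
after ADD R0, 2: R0=10+2=12
CMP R0, 18  (cmp 12,18)
JLT start: taken
after MOD R6, 10: R6=31%10=1
after LOAD R6, [R4]: R6=M[116]=1
after ADD R6, 18: R6=1+18=19
after ADD R4, 4: R4=116+4=120
after ADD R0, 2: R0=12+2=14
CMP R0, 18  (cmp 14,18)
JLT start: taken
after MOD R6, 10: R6=19%10=9
after LOAD R6, [R4]: R6=M[120]=2
after ADD R6, 18: R6=2+18=20
after ADD R4, 4: R4=120+4=124
after ADD R0, 2: R0=14+2=16
CMP R0, 18  (cmp 16,18)
JLT start: taken
after MOD R6, 10: R6=20%10=0
after LOAD R6, [R4]: R6=M[124]=5
after ADD R6, 18: R6=5+18=23
after ADD R4, 4: R4=124+4=128
after ADD R0, 2: R0=16+2=18
CMP R0, 18  (cmp 18,18)
JLT start: not taken
after AND R6, 15: R6=23&15=7
halt.

128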